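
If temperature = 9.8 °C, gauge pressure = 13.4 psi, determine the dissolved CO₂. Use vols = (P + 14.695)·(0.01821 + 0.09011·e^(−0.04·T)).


vols = (13.4 + 14.695)·(0.01821 + 0.09011·e^(−0.04·9.8))

2.2222 volumes


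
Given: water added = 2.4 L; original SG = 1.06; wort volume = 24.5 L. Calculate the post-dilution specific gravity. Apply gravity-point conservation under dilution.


SG_new = 1 + (SG_old − 1)·V_old/(V_old + V_water)
pts = (1.06 − 1)·1000·24.5/(24.5 + 2.4) = 54.6468
SG_new = 1 + 54.6468/1000

1.0546


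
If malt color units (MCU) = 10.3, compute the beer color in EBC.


SRM = 1.4922·MCU^0.6859;  EBC = SRM·1.97
SRM = 1.4922·10.3^0.6859 = 7.3881
EBC = 7.3881·1.97

14.5545 EBC


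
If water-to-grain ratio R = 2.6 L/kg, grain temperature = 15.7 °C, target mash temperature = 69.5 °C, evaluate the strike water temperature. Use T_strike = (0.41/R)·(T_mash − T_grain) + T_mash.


T_strike = (0.41/2.6)·(69.5 − 15.7) + 69.5

77.9838 °C


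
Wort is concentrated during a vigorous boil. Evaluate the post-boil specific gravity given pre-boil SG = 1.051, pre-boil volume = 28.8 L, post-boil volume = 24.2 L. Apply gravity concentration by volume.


SG_post = 1 + (SG_pre − 1)·V_pre/V_post
pts_pre = (1.051 − 1)·1000 = 51.0000
pts_post = 51.0000·28.8/24.2 = 60.6942
SG_post = 1 + 60.6942/1000

1.0607


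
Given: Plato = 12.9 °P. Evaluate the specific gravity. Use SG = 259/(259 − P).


SG = 259/(259 − 12.9)

1.0524


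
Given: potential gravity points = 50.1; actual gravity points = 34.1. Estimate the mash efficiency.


efficiency = actual / potential × 100
efficiency = 34.1 / 50.1 × 100

68.0639 %


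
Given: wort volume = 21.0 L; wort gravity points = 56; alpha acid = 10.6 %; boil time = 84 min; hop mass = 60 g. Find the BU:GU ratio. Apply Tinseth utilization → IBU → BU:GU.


U = 1.65·0.000125^(GP/1000)·(1−e^(−0.04t))/4.15;  IBU = (α/100)·m·U·1000/V;  BU:GU = IBU/GP
U = 1.65·0.000125^(56/1000)·(1−e^(−0.04·84))/4.15 = 0.2320
IBU = (10.6/100)·60·0.2320·1000/21.0 = 70.2663
BU:GU = 70.2663/56

1.2548


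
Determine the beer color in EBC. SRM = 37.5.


EBC = SRM · 1.97
EBC = 37.5 · 1.97

73.8750 EBC


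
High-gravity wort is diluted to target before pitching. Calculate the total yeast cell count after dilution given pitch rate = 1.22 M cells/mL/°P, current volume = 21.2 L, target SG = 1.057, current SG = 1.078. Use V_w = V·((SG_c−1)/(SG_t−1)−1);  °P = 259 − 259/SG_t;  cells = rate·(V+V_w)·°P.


V_w = 21.2·((1.078−1)/(1.057−1)−1) = 7.8105
V_final = 21.2 + 7.8105 = 29.0105
°P = 259 − 259/1.057 = 13.9669
cells = 1.22·29.0105·13.9669

494.3278 billion cells


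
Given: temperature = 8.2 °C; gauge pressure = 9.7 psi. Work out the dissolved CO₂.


vols = (P + 14.695)·(0.01821 + 0.09011·e^(−0.04·T))
vols = (9.7 + 14.695)·(0.01821 + 0.09011·e^(−0.04·8.2))

2.0278 volumes


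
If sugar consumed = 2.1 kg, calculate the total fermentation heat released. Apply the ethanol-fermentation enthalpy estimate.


Q = m_sugar · 590 kJ/kg
Q = 2.1 · 590

1239.0000 kJ


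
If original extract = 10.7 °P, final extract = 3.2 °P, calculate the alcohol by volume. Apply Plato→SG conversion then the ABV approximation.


SG = 259/(259 − P);  ABV = (OG − FG)·131.25
OG = 259/(259 − 10.7) = 1.0431
FG = 259/(259 − 3.2) = 1.0125
ABV = (1.0431 − 1.0125)·131.25

4.0141 % ABV


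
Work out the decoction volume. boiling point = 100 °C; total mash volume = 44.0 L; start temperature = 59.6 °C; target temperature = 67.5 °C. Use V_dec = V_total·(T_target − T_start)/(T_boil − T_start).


V_dec = 44.0·(67.5 − 59.6)/(100 − 59.6)

8.6040 L


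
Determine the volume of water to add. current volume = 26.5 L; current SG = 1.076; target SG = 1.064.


V_water = V·((SG_curr − 1)/(SG_target − 1) − 1)
V_water = 26.5·((1.076 − 1)/(1.064 − 1) − 1)

4.9688 L


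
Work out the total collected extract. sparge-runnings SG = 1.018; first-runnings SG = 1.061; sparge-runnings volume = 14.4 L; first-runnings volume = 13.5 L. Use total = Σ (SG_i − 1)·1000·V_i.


first = (1.061 − 1)·1000·13.5 = 823.5000
sparge = (1.018 − 1)·1000·14.4 = 259.2000
total = 823.5000 + 259.2000

1082.7000 gravity·L


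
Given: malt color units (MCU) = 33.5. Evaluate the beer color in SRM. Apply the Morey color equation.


SRM = 1.4922 · MCU^0.6859
SRM = 1.4922 · 33.5^0.6859

16.5903 SRM


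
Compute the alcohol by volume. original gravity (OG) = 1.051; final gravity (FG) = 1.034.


ABV = (OG − FG) · 131.25
ABV = (1.051 − 1.034) · 131.25

2.2312 % ABV


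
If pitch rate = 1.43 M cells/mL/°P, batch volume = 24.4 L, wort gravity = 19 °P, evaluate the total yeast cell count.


cells (billions) = rate · V_L · °P
cells = 1.43 · 24.4 · 19

662.9480 billion cells


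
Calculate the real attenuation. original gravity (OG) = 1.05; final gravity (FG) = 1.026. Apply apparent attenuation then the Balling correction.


AA = (OG−FG)/(OG−1)·100;  RA = AA·0.8192
AA = (1.05 − 1.026)/(1.05 − 1)·100 = 48.0000
RA = 48.0000·0.8192

39.3216 %


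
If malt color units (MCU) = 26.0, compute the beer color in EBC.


SRM = 1.4922·MCU^0.6859;  EBC = SRM·1.97
SRM = 1.4922·26.0^0.6859 = 13.9430
EBC = 13.9430·1.97

27.4678 EBC


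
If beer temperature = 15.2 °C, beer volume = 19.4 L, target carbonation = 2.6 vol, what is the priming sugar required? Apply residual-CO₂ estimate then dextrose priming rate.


residual = 14.695·(0.01821 + 0.09011·e^(−0.04·T));  sugar = (target − residual)·4.0·V
residual = 14.695·(0.01821 + 0.09011·e^(−0.04·15.2)) = 0.9885
sugar = (2.6 − 0.9885)·4.0·19.4

125.0506 g


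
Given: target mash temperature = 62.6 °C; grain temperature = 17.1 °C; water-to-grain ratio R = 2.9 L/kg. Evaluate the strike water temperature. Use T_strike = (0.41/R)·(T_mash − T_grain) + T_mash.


T_strike = (0.41/2.9)·(62.6 − 17.1) + 62.6

69.0328 °C


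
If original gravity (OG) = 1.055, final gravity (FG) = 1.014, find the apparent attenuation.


AA = (OG − FG)/(OG − 1) · 100
AA = (1.055 − 1.014)/(1.055 − 1) · 100

74.5455 %


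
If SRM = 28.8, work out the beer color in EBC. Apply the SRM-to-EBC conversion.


EBC = SRM · 1.97
EBC = 28.8 · 1.97

56.7360 EBC


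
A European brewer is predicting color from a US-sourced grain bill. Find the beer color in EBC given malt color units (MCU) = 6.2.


SRM = 1.4922·MCU^0.6859;  EBC = SRM·1.97
SRM = 1.4922·6.2^0.6859 = 5.2159
EBC = 5.2159·1.97

10.2753 EBC


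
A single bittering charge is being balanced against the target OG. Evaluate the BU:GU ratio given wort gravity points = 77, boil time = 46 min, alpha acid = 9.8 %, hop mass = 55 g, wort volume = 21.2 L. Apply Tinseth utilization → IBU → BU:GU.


U = 1.65·0.000125^(GP/1000)·(1−e^(−0.04t))/4.15;  IBU = (α/100)·m·U·1000/V;  BU:GU = IBU/GP
U = 1.65·0.000125^(77/1000)·(1−e^(−0.04·46))/4.15 = 0.1674
IBU = (9.8/100)·55·0.1674·1000/21.2 = 42.5639
BU:GU = 42.5639/77

0.5528


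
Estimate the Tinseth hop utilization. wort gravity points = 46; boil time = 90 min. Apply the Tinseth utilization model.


U = 1.65·0.000125^(GP/1000) · (1 − e^(−0.04·t))/4.15
bigness = 1.65·0.000125^(46/1000) = 1.0913
boil_factor = (1 − e^(−0.04·90))/4.15 = 0.2344
U = 1.0913 · 0.2344

0.2558


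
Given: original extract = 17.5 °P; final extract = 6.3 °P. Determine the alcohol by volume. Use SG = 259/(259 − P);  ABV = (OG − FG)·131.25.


OG = 259/(259 − 17.5) = 1.0725
FG = 259/(259 − 6.3) = 1.0249
ABV = (1.0725 − 1.0249)·131.25

6.2387 % ABV


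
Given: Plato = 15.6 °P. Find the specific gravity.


SG = 259/(259 − P)
SG = 259/(259 − 15.6)

1.0641


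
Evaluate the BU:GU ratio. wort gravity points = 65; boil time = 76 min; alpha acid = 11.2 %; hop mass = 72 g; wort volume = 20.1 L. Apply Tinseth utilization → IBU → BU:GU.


U = 1.65·0.000125^(GP/1000)·(1−e^(−0.04t))/4.15;  IBU = (α/100)·m·U·1000/V;  BU:GU = IBU/GP
U = 1.65·0.000125^(65/1000)·(1−e^(−0.04·76))/4.15 = 0.2111
IBU = (11.2/100)·72·0.2111·1000/20.1 = 84.6841
BU:GU = 84.6841/65

1.3028


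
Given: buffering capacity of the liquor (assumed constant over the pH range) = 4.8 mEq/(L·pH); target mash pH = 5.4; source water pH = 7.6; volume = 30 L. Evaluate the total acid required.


acid = buffering capacity · (pH_source − pH_target) · V
acid = 4.8 · (7.6 − 5.4) · 30

316.8000 mEq


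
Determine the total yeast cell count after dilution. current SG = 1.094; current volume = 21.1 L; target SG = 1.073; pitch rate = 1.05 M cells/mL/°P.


V_w = V·((SG_c−1)/(SG_t−1)−1);  °P = 259 − 259/SG_t;  cells = rate·(V+V_w)·°P
V_w = 21.1·((1.094−1)/(1.073−1)−1) = 6.0699
V_final = 21.1 + 6.0699 = 27.1699
°P = 259 − 259/1.073 = 17.6207
cells = 1.05·27.1699·17.6207

502.6893 billion cells


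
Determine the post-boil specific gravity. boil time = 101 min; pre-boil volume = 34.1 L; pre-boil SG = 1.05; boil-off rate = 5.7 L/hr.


V_post = V_pre − rate·(t/60);  SG_post = 1 + (SG_pre−1)·V_pre/V_post
V_post = 34.1 − 5.7·(101/60) = 24.5050
SG_post = 1 + (1.05 − 1)·34.1/24.5050

1.0696


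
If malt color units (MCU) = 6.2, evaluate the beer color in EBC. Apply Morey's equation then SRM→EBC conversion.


SRM = 1.4922·MCU^0.6859;  EBC = SRM·1.97
SRM = 1.4922·6.2^0.6859 = 5.2159
EBC = 5.2159·1.97

10.2753 EBC


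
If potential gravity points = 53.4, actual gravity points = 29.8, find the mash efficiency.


efficiency = actual / potential × 100
efficiency = 29.8 / 53.4 × 100

55.8052 %


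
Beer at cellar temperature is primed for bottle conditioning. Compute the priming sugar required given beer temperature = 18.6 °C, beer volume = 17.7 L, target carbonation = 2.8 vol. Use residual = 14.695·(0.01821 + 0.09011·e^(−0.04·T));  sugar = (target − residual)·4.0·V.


residual = 14.695·(0.01821 + 0.09011·e^(−0.04·18.6)) = 0.8969
sugar = (2.8 − 0.8969)·4.0·17.7

134.7429 g


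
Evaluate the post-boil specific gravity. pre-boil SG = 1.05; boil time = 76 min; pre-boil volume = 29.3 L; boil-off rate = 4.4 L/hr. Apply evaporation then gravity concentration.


V_post = V_pre − rate·(t/60);  SG_post = 1 + (SG_pre−1)·V_pre/V_post
V_post = 29.3 − 4.4·(76/60) = 23.7267
SG_post = 1 + (1.05 − 1)·29.3/23.7267

1.0617


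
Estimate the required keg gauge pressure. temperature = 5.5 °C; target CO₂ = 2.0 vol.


psi = vols/(0.01821 + 0.09011·e^(−0.04·T)) − 14.695
psi = 2.0/(0.01821 + 0.09011·e^(−0.04·5.5)) − 14.695

7.3984 psi


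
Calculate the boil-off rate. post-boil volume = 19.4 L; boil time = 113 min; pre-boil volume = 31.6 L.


rate = (V_pre − V_post) / (t_min/60)
rate = (31.6 − 19.4) / (113/60)

6.4779 L/hr


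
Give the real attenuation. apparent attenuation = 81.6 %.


RA = AA · 0.8192
RA = 81.6 · 0.8192

66.8467 %


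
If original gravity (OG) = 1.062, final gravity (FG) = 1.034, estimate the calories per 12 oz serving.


ABW = (OG−FG)·131.25·0.79/FG;  °P = 259 − 259/SG (for OG→OE and FG→AE);  RE = 0.1808·OE + 0.8192·AE;  Cal = (6.9·ABW + 4·(RE−0.1))·FG·3.55
ABW = (1.062 − 1.034)·131.25·0.79/1.034 = 2.8078
OE = 259 − 259/1.062 = 15.1205 °P
AE = 259 − 259/1.034 = 8.5164 °P
RE = 0.1808·15.1205 + 0.8192·8.5164 = 9.7105 °P
Cal = (6.9·2.8078 + 4·(9.7105−0.1))·1.034·3.55

212.2236 kcal


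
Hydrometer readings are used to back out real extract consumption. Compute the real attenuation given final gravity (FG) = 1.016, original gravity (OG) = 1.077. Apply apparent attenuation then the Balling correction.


AA = (OG−FG)/(OG−1)·100;  RA = AA·0.8192
AA = (1.077 − 1.016)/(1.077 − 1)·100 = 79.2208
RA = 79.2208·0.8192

64.8977 %


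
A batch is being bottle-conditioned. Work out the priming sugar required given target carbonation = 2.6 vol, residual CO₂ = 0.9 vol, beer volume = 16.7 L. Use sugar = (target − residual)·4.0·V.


sugar = (2.6 − 0.9)·4.0·16.7

113.5600 g


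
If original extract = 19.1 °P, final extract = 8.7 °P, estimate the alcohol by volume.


SG = 259/(259 − P);  ABV = (OG − FG)·131.25
OG = 259/(259 − 19.1) = 1.0796
FG = 259/(259 − 8.7) = 1.0348
ABV = (1.0796 − 1.0348)·131.25

5.8876 % ABV


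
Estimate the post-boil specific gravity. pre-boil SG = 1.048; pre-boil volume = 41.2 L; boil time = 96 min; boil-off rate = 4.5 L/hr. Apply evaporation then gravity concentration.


V_post = V_pre − rate·(t/60);  SG_post = 1 + (SG_pre−1)·V_pre/V_post
V_post = 41.2 − 4.5·(96/60) = 34.0000
SG_post = 1 + (1.048 − 1)·41.2/34.0000

1.0582


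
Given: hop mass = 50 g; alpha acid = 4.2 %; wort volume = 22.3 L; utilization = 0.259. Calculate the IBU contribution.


IBU = (α/100)·mass·U·1000 / V
IBU = (4.2/100)·50·0.259·1000 / 22.3

24.3901 IBU


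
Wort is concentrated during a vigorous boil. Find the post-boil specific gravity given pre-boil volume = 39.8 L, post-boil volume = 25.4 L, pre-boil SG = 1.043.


SG_post = 1 + (SG_pre − 1)·V_pre/V_post
pts_pre = (1.043 − 1)·1000 = 43.0000
pts_post = 43.0000·39.8/25.4 = 67.3780
SG_post = 1 + 67.3780/1000

1.0674


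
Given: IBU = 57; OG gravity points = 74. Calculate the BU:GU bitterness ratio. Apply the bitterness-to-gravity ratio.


BU:GU = IBU / OG_points
BU:GU = 57 / 74

0.7703


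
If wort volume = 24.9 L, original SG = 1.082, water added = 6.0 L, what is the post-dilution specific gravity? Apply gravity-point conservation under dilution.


SG_new = 1 + (SG_old − 1)·V_old/(V_old + V_water)
pts = (1.082 − 1)·1000·24.9/(24.9 + 6.0) = 66.0777
SG_new = 1 + 66.0777/1000

1.0661


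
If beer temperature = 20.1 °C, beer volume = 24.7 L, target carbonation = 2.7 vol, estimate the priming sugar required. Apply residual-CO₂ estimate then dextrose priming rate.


residual = 14.695·(0.01821 + 0.09011·e^(−0.04·T));  sugar = (target − residual)·4.0·V
residual = 14.695·(0.01821 + 0.09011·e^(−0.04·20.1)) = 0.8602
sugar = (2.7 − 0.8602)·4.0·24.7

181.7715 g


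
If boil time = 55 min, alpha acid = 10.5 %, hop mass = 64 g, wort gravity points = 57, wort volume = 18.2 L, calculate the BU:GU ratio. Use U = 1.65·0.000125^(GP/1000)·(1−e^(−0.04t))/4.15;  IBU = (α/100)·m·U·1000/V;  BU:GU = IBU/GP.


U = 1.65·0.000125^(57/1000)·(1−e^(−0.04·55))/4.15 = 0.2118
IBU = (10.5/100)·64·0.2118·1000/18.2 = 78.2088
BU:GU = 78.2088/57

1.3721


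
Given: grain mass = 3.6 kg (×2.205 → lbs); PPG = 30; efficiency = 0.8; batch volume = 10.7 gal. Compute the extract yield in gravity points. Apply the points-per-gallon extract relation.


points = lbs × PPG × eff / vol
lbs = 3.6 × 2.205 = 7.9380
points = 7.9380 × 30 × 0.8 / 10.7

17.8049 points


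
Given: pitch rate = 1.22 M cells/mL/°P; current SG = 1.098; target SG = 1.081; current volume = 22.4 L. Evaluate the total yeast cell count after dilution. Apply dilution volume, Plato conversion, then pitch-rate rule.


V_w = V·((SG_c−1)/(SG_t−1)−1);  °P = 259 − 259/SG_t;  cells = rate·(V+V_w)·°P
V_w = 22.4·((1.098−1)/(1.081−1)−1) = 4.7012
V_final = 22.4 + 4.7012 = 27.1012
°P = 259 − 259/1.081 = 19.4070
cells = 1.22·27.1012·19.4070

641.6645 billion cells


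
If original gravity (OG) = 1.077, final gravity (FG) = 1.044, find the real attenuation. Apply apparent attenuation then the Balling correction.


AA = (OG−FG)/(OG−1)·100;  RA = AA·0.8192
AA = (1.077 − 1.044)/(1.077 − 1)·100 = 42.8571
RA = 42.8571·0.8192

35.1086 %


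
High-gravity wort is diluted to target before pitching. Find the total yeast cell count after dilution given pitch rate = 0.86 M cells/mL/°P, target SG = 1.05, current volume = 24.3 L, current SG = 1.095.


V_w = V·((SG_c−1)/(SG_t−1)−1);  °P = 259 − 259/SG_t;  cells = rate·(V+V_w)·°P
V_w = 24.3·((1.095−1)/(1.05−1)−1) = 21.8700
V_final = 24.3 + 21.8700 = 46.1700
°P = 259 − 259/1.05 = 12.3333
cells = 0.86·46.1700·12.3333

489.7098 billion cells


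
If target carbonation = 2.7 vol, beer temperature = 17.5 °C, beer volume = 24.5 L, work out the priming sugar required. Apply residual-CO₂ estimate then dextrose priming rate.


residual = 14.695·(0.01821 + 0.09011·e^(−0.04·T));  sugar = (target − residual)·4.0·V
residual = 14.695·(0.01821 + 0.09011·e^(−0.04·17.5)) = 0.9252
sugar = (2.7 − 0.9252)·4.0·24.5

173.9346 g


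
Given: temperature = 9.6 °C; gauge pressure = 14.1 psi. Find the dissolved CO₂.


vols = (P + 14.695)·(0.01821 + 0.09011·e^(−0.04·T))
vols = (14.1 + 14.695)·(0.01821 + 0.09011·e^(−0.04·9.6))

2.2917 volumes


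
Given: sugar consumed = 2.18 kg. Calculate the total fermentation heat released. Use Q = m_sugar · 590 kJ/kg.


Q = 2.18 · 590

1286.2000 kJ


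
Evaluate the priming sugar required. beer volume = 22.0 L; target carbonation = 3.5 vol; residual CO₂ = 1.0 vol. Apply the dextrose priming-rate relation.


sugar = (target − residual)·4.0·V
sugar = (3.5 − 1.0)·4.0·22.0

220.0000 g


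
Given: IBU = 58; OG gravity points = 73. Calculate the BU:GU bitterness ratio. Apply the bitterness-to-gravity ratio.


BU:GU = IBU / OG_points
BU:GU = 58 / 73

0.7945


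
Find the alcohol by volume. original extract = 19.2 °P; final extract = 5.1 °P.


SG = 259/(259 − P);  ABV = (OG − FG)·131.25
OG = 259/(259 − 19.2) = 1.0801
FG = 259/(259 − 5.1) = 1.0201
ABV = (1.0801 − 1.0201)·131.25

7.8724 % ABV


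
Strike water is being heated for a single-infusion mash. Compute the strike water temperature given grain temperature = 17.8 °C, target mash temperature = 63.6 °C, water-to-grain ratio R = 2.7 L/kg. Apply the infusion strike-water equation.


T_strike = (0.41/R)·(T_mash − T_grain) + T_mash
T_strike = (0.41/2.7)·(63.6 − 17.8) + 63.6

70.5548 °C


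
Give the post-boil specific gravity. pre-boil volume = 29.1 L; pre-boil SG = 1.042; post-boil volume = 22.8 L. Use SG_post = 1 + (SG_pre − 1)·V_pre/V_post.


pts_pre = (1.042 − 1)·1000 = 42.0000
pts_post = 42.0000·29.1/22.8 = 53.6053
SG_post = 1 + 53.6053/1000

1.0536


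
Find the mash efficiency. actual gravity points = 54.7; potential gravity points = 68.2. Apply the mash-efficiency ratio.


efficiency = actual / potential × 100
efficiency = 54.7 / 68.2 × 100

80.2053 %


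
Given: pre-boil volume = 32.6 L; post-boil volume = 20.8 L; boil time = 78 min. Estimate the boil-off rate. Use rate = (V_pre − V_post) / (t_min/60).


rate = (32.6 − 20.8) / (78/60)

9.0769 L/hr


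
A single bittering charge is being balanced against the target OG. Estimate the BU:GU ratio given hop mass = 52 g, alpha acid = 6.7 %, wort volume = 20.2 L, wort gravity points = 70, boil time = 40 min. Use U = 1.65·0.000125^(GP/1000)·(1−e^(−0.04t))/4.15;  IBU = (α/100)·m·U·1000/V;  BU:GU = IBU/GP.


U = 1.65·0.000125^(70/1000)·(1−e^(−0.04·40))/4.15 = 0.1692
IBU = (6.7/100)·52·0.1692·1000/20.2 = 29.1746
BU:GU = 29.1746/70

0.4168


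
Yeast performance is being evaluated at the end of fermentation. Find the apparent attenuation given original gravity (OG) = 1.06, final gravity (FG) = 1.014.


AA = (OG − FG)/(OG − 1) · 100
AA = (1.06 − 1.014)/(1.06 − 1) · 100

76.6667 %


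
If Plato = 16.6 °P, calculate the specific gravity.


SG = 259/(259 − P)
SG = 259/(259 − 16.6)

1.0685


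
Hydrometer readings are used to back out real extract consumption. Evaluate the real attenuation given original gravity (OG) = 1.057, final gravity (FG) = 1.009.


AA = (OG−FG)/(OG−1)·100;  RA = AA·0.8192
AA = (1.057 − 1.009)/(1.057 − 1)·100 = 84.2105
RA = 84.2105·0.8192

68.9853 %


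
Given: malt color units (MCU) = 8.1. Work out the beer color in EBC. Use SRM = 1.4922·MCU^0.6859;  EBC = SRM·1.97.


SRM = 1.4922·8.1^0.6859 = 6.2655
EBC = 6.2655·1.97

12.3431 EBC


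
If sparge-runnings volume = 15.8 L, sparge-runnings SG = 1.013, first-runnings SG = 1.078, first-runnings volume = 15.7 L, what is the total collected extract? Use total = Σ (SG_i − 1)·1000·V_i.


first = (1.078 − 1)·1000·15.7 = 1224.6000
sparge = (1.013 − 1)·1000·15.8 = 205.4000
total = 1224.6000 + 205.4000

1430.0000 gravity·L


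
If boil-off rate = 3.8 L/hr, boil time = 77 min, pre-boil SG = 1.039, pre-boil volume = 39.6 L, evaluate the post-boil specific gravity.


V_post = V_pre − rate·(t/60);  SG_post = 1 + (SG_pre−1)·V_pre/V_post
V_post = 39.6 − 3.8·(77/60) = 34.7233
SG_post = 1 + (1.039 − 1)·39.6/34.7233

1.0445


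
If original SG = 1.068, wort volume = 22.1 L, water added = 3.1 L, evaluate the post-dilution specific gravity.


SG_new = 1 + (SG_old − 1)·V_old/(V_old + V_water)
pts = (1.068 − 1)·1000·22.1/(22.1 + 3.1) = 59.6349
SG_new = 1 + 59.6349/1000

1.0596


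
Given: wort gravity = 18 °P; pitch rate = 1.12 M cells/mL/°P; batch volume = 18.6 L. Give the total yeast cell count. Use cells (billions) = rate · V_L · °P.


cells = 1.12 · 18.6 · 18

374.9760 billion cells


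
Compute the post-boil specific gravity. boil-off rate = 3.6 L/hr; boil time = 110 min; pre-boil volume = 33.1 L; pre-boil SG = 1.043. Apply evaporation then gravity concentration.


V_post = V_pre − rate·(t/60);  SG_post = 1 + (SG_pre−1)·V_pre/V_post
V_post = 33.1 − 3.6·(110/60) = 26.5000
SG_post = 1 + (1.043 − 1)·33.1/26.5000

1.0537


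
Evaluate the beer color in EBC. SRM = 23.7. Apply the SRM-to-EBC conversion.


EBC = SRM · 1.97
EBC = 23.7 · 1.97

46.6890 EBC


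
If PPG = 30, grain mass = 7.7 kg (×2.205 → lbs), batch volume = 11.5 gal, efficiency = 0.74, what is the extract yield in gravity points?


points = lbs × PPG × eff / vol
lbs = 7.7 × 2.205 = 16.9785
points = 16.9785 × 30 × 0.74 / 11.5

32.7759 points


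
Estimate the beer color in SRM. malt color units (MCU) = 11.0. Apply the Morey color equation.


SRM = 1.4922 · MCU^0.6859
SRM = 1.4922 · 11.0^0.6859

7.7289 SRM


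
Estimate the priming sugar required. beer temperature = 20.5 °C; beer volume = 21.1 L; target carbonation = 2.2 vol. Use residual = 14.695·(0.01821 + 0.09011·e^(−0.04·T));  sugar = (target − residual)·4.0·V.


residual = 14.695·(0.01821 + 0.09011·e^(−0.04·20.5)) = 0.8508
sugar = (2.2 − 0.8508)·4.0·21.1

113.8724 g


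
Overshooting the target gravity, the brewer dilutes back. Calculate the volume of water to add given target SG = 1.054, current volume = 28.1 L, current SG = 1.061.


V_water = V·((SG_curr − 1)/(SG_target − 1) − 1)
V_water = 28.1·((1.061 − 1)/(1.054 − 1) − 1)

3.6426 L


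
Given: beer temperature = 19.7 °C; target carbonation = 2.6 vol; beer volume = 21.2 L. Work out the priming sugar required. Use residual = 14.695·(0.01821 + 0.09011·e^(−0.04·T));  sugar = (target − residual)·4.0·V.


residual = 14.695·(0.01821 + 0.09011·e^(−0.04·19.7)) = 0.8698
sugar = (2.6 − 0.8698)·4.0·21.2

146.7239 g


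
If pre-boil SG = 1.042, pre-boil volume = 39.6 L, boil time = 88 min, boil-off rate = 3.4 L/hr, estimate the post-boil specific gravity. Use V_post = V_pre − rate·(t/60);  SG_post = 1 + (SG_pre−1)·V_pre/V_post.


V_post = 39.6 − 3.4·(88/60) = 34.6133
SG_post = 1 + (1.042 − 1)·39.6/34.6133

1.0481


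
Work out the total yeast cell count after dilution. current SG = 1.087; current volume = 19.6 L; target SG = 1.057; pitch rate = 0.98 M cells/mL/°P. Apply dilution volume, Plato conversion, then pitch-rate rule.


V_w = V·((SG_c−1)/(SG_t−1)−1);  °P = 259 − 259/SG_t;  cells = rate·(V+V_w)·°P
V_w = 19.6·((1.087−1)/(1.057−1)−1) = 10.3158
V_final = 19.6 + 10.3158 = 29.9158
°P = 259 − 259/1.057 = 13.9669
cells = 0.98·29.9158·13.9669

409.4739 billion cells


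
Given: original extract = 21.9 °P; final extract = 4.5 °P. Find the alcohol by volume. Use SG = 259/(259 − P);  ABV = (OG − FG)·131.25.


OG = 259/(259 − 21.9) = 1.0924
FG = 259/(259 − 4.5) = 1.0177
ABV = (1.0924 − 1.0177)·131.25

9.8023 % ABV


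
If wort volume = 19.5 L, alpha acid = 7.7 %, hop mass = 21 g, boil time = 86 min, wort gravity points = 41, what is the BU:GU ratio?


U = 1.65·0.000125^(GP/1000)·(1−e^(−0.04t))/4.15;  IBU = (α/100)·m·U·1000/V;  BU:GU = IBU/GP
U = 1.65·0.000125^(41/1000)·(1−e^(−0.04·86))/4.15 = 0.2662
IBU = (7.7/100)·21·0.2662·1000/19.5 = 22.0765
BU:GU = 22.0765/41

0.5385


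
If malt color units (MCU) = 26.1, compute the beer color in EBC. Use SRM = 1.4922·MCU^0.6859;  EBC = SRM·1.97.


SRM = 1.4922·26.1^0.6859 = 13.9798
EBC = 13.9798·1.97

27.5402 EBC


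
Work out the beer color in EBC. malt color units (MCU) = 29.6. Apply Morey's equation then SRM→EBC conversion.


SRM = 1.4922·MCU^0.6859;  EBC = SRM·1.97
SRM = 1.4922·29.6^0.6859 = 15.2400
EBC = 15.2400·1.97

30.0229 EBC


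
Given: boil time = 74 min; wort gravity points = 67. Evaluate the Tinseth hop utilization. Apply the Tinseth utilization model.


U = 1.65·0.000125^(GP/1000) · (1 − e^(−0.04·t))/4.15
bigness = 1.65·0.000125^(67/1000) = 0.9036
boil_factor = (1 − e^(−0.04·74))/4.15 = 0.2285
U = 0.9036 · 0.2285

0.2065


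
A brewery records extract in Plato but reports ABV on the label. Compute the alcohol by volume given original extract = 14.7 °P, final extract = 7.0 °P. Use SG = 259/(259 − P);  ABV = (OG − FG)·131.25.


OG = 259/(259 − 14.7) = 1.0602
FG = 259/(259 − 7.0) = 1.0278
ABV = (1.0602 − 1.0278)·131.25

4.2517 % ABV


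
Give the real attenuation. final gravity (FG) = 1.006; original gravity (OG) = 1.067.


AA = (OG−FG)/(OG−1)·100;  RA = AA·0.8192
AA = (1.067 − 1.006)/(1.067 − 1)·100 = 91.0448
RA = 91.0448·0.8192

74.5839 %


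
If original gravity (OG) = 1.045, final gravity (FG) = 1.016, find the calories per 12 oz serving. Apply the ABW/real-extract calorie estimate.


ABW = (OG−FG)·131.25·0.79/FG;  °P = 259 − 259/SG (for OG→OE and FG→AE);  RE = 0.1808·OE + 0.8192·AE;  Cal = (6.9·ABW + 4·(RE−0.1))·FG·3.55
ABW = (1.045 − 1.016)·131.25·0.79/1.016 = 2.9596
OE = 259 − 259/1.045 = 11.1531 °P
AE = 259 − 259/1.016 = 4.0787 °P
RE = 0.1808·11.1531 + 0.8192·4.0787 = 5.3578 °P
Cal = (6.9·2.9596 + 4·(5.3578−0.1))·1.016·3.55

149.5101 kcal


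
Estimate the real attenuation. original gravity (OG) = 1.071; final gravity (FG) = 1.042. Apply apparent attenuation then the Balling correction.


AA = (OG−FG)/(OG−1)·100;  RA = AA·0.8192
AA = (1.071 − 1.042)/(1.071 − 1)·100 = 40.8451
RA = 40.8451·0.8192

33.4603 %


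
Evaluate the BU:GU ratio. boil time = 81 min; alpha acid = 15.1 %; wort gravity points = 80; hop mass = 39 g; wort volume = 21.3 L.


U = 1.65·0.000125^(GP/1000)·(1−e^(−0.04t))/4.15;  IBU = (α/100)·m·U·1000/V;  BU:GU = IBU/GP
U = 1.65·0.000125^(80/1000)·(1−e^(−0.04·81))/4.15 = 0.1861
IBU = (15.1/100)·39·0.1861·1000/21.3 = 51.4636
BU:GU = 51.4636/80

0.6433


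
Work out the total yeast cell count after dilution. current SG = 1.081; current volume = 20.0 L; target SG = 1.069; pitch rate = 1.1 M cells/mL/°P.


V_w = V·((SG_c−1)/(SG_t−1)−1);  °P = 259 − 259/SG_t;  cells = rate·(V+V_w)·°P
V_w = 20.0·((1.081−1)/(1.069−1)−1) = 3.4783
V_final = 20.0 + 3.4783 = 23.4783
°P = 259 − 259/1.069 = 16.7175
cells = 1.1·23.4783·16.7175

431.7474 billion cells


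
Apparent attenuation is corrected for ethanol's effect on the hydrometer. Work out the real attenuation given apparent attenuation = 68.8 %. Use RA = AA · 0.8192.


RA = 68.8 · 0.8192

56.3610 %


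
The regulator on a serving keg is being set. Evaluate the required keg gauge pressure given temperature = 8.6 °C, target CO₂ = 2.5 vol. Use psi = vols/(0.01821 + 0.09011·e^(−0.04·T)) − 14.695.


psi = 2.5/(0.01821 + 0.09011·e^(−0.04·8.6)) − 14.695

15.7588 psi


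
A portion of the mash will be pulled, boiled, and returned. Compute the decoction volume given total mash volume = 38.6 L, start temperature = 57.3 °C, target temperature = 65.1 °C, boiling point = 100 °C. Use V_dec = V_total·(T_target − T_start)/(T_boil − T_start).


V_dec = 38.6·(65.1 − 57.3)/(100 − 57.3)

7.0511 L


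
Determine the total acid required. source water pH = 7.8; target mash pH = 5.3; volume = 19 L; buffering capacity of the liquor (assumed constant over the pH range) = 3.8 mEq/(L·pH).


acid = buffering capacity · (pH_source − pH_target) · V
acid = 3.8 · (7.8 − 5.3) · 19

180.5000 mEq


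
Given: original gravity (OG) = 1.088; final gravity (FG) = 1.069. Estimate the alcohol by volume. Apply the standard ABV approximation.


ABV = (OG − FG) · 131.25
ABV = (1.088 − 1.069) · 131.25

2.4938 % ABV


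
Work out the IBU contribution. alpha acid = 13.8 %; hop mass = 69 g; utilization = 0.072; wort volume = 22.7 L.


IBU = (α/100)·mass·U·1000 / V
IBU = (13.8/100)·69·0.072·1000 / 22.7

30.2019 IBU


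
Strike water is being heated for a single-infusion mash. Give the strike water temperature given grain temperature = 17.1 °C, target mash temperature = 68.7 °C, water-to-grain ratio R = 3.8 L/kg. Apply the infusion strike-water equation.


T_strike = (0.41/R)·(T_mash − T_grain) + T_mash
T_strike = (0.41/3.8)·(68.7 − 17.1) + 68.7

74.2674 °C


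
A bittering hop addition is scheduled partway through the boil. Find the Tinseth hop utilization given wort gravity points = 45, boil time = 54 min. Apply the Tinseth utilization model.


U = 1.65·0.000125^(GP/1000) · (1 − e^(−0.04·t))/4.15
bigness = 1.65·0.000125^(45/1000) = 1.1011
boil_factor = (1 − e^(−0.04·54))/4.15 = 0.2132
U = 1.1011 · 0.2132

0.2347


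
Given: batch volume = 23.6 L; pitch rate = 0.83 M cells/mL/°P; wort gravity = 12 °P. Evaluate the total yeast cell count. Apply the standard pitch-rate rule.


cells (billions) = rate · V_L · °P
cells = 0.83 · 23.6 · 12

235.0560 billion cells


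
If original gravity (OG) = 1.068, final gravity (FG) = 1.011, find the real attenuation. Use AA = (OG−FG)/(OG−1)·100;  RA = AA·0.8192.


AA = (1.068 − 1.011)/(1.068 − 1)·100 = 83.8235
RA = 83.8235·0.8192

68.6682 %


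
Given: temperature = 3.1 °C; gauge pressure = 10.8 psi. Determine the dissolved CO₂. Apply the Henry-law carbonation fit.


vols = (P + 14.695)·(0.01821 + 0.09011·e^(−0.04·T))
vols = (10.8 + 14.695)·(0.01821 + 0.09011·e^(−0.04·3.1))

2.4937 volumes


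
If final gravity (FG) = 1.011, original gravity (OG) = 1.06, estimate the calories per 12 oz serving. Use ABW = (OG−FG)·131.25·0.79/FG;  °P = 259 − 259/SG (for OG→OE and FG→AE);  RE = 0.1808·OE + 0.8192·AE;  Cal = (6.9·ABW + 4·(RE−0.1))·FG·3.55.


ABW = (1.06 − 1.011)·131.25·0.79/1.011 = 5.0254
OE = 259 − 259/1.06 = 14.6604 °P
AE = 259 − 259/1.011 = 2.8180 °P
RE = 0.1808·14.6604 + 0.8192·2.8180 = 4.9591 °P
Cal = (6.9·5.0254 + 4·(4.9591−0.1))·1.011·3.55

194.2097 kcal


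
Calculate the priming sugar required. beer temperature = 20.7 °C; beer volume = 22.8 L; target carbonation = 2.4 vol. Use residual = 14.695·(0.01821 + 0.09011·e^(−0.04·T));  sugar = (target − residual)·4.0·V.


residual = 14.695·(0.01821 + 0.09011·e^(−0.04·20.7)) = 0.8462
sugar = (2.4 − 0.8462)·4.0·22.8

141.7108 g


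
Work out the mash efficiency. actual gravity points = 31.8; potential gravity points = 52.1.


efficiency = actual / potential × 100
efficiency = 31.8 / 52.1 × 100

61.0365 %


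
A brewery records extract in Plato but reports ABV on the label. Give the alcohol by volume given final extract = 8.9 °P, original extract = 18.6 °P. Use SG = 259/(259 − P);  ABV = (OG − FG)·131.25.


OG = 259/(259 − 18.6) = 1.0774
FG = 259/(259 − 8.9) = 1.0356
ABV = (1.0774 − 1.0356)·131.25

5.4843 % ABV


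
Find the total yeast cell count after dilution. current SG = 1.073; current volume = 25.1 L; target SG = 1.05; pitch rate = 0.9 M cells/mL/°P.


V_w = V·((SG_c−1)/(SG_t−1)−1);  °P = 259 − 259/SG_t;  cells = rate·(V+V_w)·°P
V_w = 25.1·((1.073−1)/(1.05−1)−1) = 11.5460
V_final = 25.1 + 11.5460 = 36.6460
°P = 259 − 259/1.05 = 12.3333
cells = 0.9·36.6460·12.3333

406.7706 billion cells


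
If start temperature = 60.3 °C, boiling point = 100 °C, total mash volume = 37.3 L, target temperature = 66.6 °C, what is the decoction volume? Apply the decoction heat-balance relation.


V_dec = V_total·(T_target − T_start)/(T_boil − T_start)
V_dec = 37.3·(66.6 − 60.3)/(100 − 60.3)

5.9191 L


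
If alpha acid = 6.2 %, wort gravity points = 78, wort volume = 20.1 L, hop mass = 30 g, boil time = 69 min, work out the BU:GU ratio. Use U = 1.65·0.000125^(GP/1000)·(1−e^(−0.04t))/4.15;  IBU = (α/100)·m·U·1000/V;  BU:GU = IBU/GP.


U = 1.65·0.000125^(78/1000)·(1−e^(−0.04·69))/4.15 = 0.1848
IBU = (6.2/100)·30·0.1848·1000/20.1 = 17.0968
BU:GU = 17.0968/78

0.2192


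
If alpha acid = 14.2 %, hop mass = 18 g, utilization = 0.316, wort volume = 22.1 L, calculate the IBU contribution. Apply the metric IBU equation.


IBU = (α/100)·mass·U·1000 / V
IBU = (14.2/100)·18·0.316·1000 / 22.1

36.5473 IBU


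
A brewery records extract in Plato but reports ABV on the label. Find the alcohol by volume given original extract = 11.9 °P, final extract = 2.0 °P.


SG = 259/(259 − P);  ABV = (OG − FG)·131.25
OG = 259/(259 − 11.9) = 1.0482
FG = 259/(259 − 2.0) = 1.0078
ABV = (1.0482 − 1.0078)·131.25

5.2994 % ABV


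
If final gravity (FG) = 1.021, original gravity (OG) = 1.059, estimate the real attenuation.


AA = (OG−FG)/(OG−1)·100;  RA = AA·0.8192
AA = (1.059 − 1.021)/(1.059 − 1)·100 = 64.4068
RA = 64.4068·0.8192

52.7620 %


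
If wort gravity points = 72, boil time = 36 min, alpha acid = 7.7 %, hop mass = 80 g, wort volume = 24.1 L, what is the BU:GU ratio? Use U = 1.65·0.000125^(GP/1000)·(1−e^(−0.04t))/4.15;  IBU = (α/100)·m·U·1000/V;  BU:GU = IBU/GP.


U = 1.65·0.000125^(72/1000)·(1−e^(−0.04·36))/4.15 = 0.1588
IBU = (7.7/100)·80·0.1588·1000/24.1 = 40.6016
BU:GU = 40.6016/72

0.5639


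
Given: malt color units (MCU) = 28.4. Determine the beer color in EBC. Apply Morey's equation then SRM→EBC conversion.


SRM = 1.4922·MCU^0.6859;  EBC = SRM·1.97
SRM = 1.4922·28.4^0.6859 = 14.8135
EBC = 14.8135·1.97

29.1826 EBC


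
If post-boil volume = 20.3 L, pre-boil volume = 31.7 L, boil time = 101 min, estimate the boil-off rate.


rate = (V_pre − V_post) / (t_min/60)
rate = (31.7 − 20.3) / (101/60)

6.7723 L/hr


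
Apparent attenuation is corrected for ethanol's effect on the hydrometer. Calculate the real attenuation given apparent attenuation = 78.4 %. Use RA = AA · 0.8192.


RA = 78.4 · 0.8192

64.2253 %


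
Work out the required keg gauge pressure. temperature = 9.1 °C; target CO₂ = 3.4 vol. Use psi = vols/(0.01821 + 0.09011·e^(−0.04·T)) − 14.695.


psi = 3.4/(0.01821 + 0.09011·e^(−0.04·9.1)) − 14.695

27.3703 psi


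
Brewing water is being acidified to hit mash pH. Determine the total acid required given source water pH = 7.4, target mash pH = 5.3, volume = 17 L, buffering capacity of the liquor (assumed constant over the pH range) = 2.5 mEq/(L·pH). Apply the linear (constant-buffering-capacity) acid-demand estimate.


acid = buffering capacity · (pH_source − pH_target) · V
acid = 2.5 · (7.4 − 5.3) · 17

89.2500 mEq


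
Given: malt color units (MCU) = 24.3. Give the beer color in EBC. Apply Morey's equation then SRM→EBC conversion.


SRM = 1.4922·MCU^0.6859;  EBC = SRM·1.97
SRM = 1.4922·24.3^0.6859 = 13.3111
EBC = 13.3111·1.97

26.2229 EBC


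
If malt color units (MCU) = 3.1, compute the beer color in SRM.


SRM = 1.4922 · MCU^0.6859
SRM = 1.4922 · 3.1^0.6859

3.2423 SRM


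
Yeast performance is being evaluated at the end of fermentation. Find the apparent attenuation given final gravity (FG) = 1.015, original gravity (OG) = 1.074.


AA = (OG − FG)/(OG − 1) · 100
AA = (1.074 − 1.015)/(1.074 − 1) · 100

79.7297 %


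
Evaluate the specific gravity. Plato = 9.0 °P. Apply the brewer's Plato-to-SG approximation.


SG = 259/(259 − P)
SG = 259/(259 − 9.0)

1.0360


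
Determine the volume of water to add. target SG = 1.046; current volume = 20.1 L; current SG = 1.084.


V_water = V·((SG_curr − 1)/(SG_target − 1) − 1)
V_water = 20.1·((1.084 − 1)/(1.046 − 1) − 1)

16.6043 L


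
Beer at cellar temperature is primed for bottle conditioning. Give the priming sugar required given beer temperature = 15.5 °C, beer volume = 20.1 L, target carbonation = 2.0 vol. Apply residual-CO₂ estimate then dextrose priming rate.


residual = 14.695·(0.01821 + 0.09011·e^(−0.04·T));  sugar = (target − residual)·4.0·V
residual = 14.695·(0.01821 + 0.09011·e^(−0.04·15.5)) = 0.9799
sugar = (2.0 − 0.9799)·4.0·20.1

82.0141 g


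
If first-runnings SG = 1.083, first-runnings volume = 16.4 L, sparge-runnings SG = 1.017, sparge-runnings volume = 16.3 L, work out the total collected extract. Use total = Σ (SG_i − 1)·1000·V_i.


first = (1.083 − 1)·1000·16.4 = 1361.2000
sparge = (1.017 − 1)·1000·16.3 = 277.1000
total = 1361.2000 + 277.1000

1638.3000 gravity·L


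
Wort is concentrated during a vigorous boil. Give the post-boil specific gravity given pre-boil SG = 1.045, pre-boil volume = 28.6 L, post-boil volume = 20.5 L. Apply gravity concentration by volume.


SG_post = 1 + (SG_pre − 1)·V_pre/V_post
pts_pre = (1.045 − 1)·1000 = 45.0000
pts_post = 45.0000·28.6/20.5 = 62.7805
SG_post = 1 + 62.7805/1000

1.0628


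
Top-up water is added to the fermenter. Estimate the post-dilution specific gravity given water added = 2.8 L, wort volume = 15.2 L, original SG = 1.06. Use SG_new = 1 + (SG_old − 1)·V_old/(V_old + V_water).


pts = (1.06 − 1)·1000·15.2/(15.2 + 2.8) = 50.6667
SG_new = 1 + 50.6667/1000

1.0507


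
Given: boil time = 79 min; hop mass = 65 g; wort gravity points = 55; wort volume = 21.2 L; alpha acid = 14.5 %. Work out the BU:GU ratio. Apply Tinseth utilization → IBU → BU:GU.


U = 1.65·0.000125^(GP/1000)·(1−e^(−0.04t))/4.15;  IBU = (α/100)·m·U·1000/V;  BU:GU = IBU/GP
U = 1.65·0.000125^(55/1000)·(1−e^(−0.04·79))/4.15 = 0.2322
IBU = (14.5/100)·65·0.2322·1000/21.2 = 103.2485
BU:GU = 103.2485/55

1.8772


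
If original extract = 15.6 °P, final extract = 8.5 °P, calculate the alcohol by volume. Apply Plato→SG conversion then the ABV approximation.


SG = 259/(259 − P);  ABV = (OG − FG)·131.25
OG = 259/(259 − 15.6) = 1.0641
FG = 259/(259 − 8.5) = 1.0339
ABV = (1.0641 − 1.0339)·131.25

3.9585 % ABV


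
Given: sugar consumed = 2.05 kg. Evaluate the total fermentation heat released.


Q = m_sugar · 590 kJ/kg
Q = 2.05 · 590

1209.5000 kJ


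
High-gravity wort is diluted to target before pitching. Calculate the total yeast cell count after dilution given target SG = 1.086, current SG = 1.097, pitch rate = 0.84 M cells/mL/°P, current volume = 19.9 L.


V_w = V·((SG_c−1)/(SG_t−1)−1);  °P = 259 − 259/SG_t;  cells = rate·(V+V_w)·°P
V_w = 19.9·((1.097−1)/(1.086−1)−1) = 2.5453
V_final = 19.9 + 2.5453 = 22.4453
°P = 259 − 259/1.086 = 20.5101
cells = 0.84·22.4453·20.5101

386.6999 billion cells


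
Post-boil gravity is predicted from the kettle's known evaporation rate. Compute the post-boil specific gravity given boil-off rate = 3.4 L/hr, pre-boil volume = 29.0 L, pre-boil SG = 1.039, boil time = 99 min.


V_post = V_pre − rate·(t/60);  SG_post = 1 + (SG_pre−1)·V_pre/V_post
V_post = 29.0 − 3.4·(99/60) = 23.3900
SG_post = 1 + (1.039 − 1)·29.0/23.3900

1.0484
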